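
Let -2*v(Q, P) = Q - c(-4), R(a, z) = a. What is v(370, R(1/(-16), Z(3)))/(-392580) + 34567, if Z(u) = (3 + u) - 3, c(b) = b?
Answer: 13570313047/392580 ≈ 34567.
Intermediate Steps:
Z(u) = u
v(Q, P) = -2 - Q/2 (v(Q, P) = -(Q - 1*(-4))/2 = -(Q + 4)/2 = -(4 + Q)/2 = -2 - Q/2)
v(370, R(1/(-16), Z(3)))/(-392580) + 34567 = (-2 - ½*370)/(-392580) + 34567 = (-2 - 185)*(-1/392580) + 34567 = -187*(-1/392580) + 34567 = 187/392580 + 34567 = 13570313047/392580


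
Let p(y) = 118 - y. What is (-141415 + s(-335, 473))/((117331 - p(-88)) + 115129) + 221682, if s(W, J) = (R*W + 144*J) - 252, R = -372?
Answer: 51486582293/232254 ≈ 2.2168e+5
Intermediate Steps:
s(W, J) = -252 - 372*W + 144*J (s(W, J) = (-372*W + 144*J) - 252 = -252 - 372*W + 144*J)
(-141415 + s(-335, 473))/((117331 - p(-88)) + 115129) + 221682 = (-141415 + (-252 - 372*(-335) + 144*473))/((117331 - (118 - 1*(-88))) + 115129) + 221682 = (-141415 + (-252 + 124620 + 68112))/((117331 - (118 + 88)) + 115129) + 221682 = (-141415 + 192480)/((117331 - 1*206) + 115129) + 221682 = 51065/((117331 - 206) + 115129) + 221682 = 51065/(117125 + 115129) + 221682 = 51065/232254 + 221682 = 51486582293/232254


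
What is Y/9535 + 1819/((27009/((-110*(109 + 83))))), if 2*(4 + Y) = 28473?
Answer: -48789914561/34337442 ≈ -1420.9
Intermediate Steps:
Y = 28465/2 (Y = -4 + (½)*28473 = -4 + 28473/2 = 28465/2 ≈ 14233.)
Y/9535 + 1819/((27009/((-110*(109 + 83))))) = (28465/2)/9535 + 1819/((27009/((-110*(109 + 83))))) = (28465/2)*(1/9535) + 1819/((27009/((-110*192)))) = 5693/3814 + 1819/((27009/(-21120))) = 5693/3814 + 1819/((27009*(-1/21120))) = 5693/3814 + 1819/(-9003/7040) = 5693/3814 + 1819*(-7040/9003) = 5693/3814 - 12805760/9003 = -48789914561/34337442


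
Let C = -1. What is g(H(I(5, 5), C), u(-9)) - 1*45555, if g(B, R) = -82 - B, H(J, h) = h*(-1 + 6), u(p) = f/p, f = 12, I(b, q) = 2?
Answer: -45632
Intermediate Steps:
u(p) = 12/p
H(J, h) = 5*h (H(J, h) = h*5 = 5*h)
g(H(I(5, 5), C), u(-9)) - 1*45555 = (-82 - 5*(-1)) - 1*45555 = (-82 - 1*(-5)) - 45555 = (-82 + 5) - 45555 = -77 - 45555 = -45632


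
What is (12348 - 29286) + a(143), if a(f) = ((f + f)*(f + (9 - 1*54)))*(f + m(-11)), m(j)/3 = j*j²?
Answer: -107924738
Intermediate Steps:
m(j) = 3*j³ (m(j) = 3*(j*j²) = 3*j³)
a(f) = 2*f*(-3993 + f)*(-45 + f) (a(f) = ((f + f)*(f + (9 - 1*54)))*(f + 3*(-11)³) = ((2*f)*(f + (9 - 54)))*(f + 3*(-1331)) = ((2*f)*(f - 45))*(f - 3993) = ((2*f)*(-45 + f))*(-3993 + f) = (2*f*(-45 + f))*(-3993 + f) = 2*f*(-3993 + f)*(-45 + f))
(12348 - 29286) + a(143) = (12348 - 29286) + 2*143*(179685 + 143² - 4038*143) = -16938 + 2*143*(179685 + 20449 - 577434) = -16938 + 2*143*(-377300) = -16938 - 107907800 = -107924738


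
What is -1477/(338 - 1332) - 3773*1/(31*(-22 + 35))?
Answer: -450733/57226 ≈ -7.8764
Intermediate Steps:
-1477/(338 - 1332) - 3773*1/(31*(-22 + 35)) = -1477/(-994) - 3773/(31*13) = -1477*(-1/994) - 3773/403 = 211/142 - 3773*1/403 = 211/142 - 3773/403 = -450733/57226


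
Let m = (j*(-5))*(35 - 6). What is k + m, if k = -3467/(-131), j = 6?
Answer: -110503/131 ≈ -843.53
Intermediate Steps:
k = 3467/131 (k = -3467*(-1/131) = 3467/131 ≈ 26.466)
m = -870 (m = (6*(-5))*(35 - 6) = -30*29 = -870)
k + m = 3467/131 - 870 = -110503/131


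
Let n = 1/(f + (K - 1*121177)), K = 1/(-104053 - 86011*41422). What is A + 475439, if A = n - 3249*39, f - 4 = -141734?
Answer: 721805019559541752088/2069822381820257 ≈ 3.4873e+5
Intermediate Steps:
f = -141730 (f = 4 - 141734 = -141730)
K = -1/7872831008 (K = (1/41422)/(-190064) = -1/190064*1/41422 = -1/7872831008 ≈ -1.2702e-10)
n = -7872831008/2069822381820257 (n = 1/(-141730 + (-1/7872831008 - 1*121177)) = 1/(-141730 + (-1/7872831008 - 121177)) = 1/(-141730 - 954006043056417/7872831008) = 1/(-2069822381820257/7872831008) = -7872831008/2069822381820257 ≈ -3.8036e-6)
A = -262269263830699415735/2069822381820257 (A = -7872831008/2069822381820257 - 3249*39 = -7872831008/2069822381820257 - 1*126711 = -7872831008/2069822381820257 - 126711 = -262269263830699415735/2069822381820257 ≈ -1.2671e+5)
A + 475439 = -262269263830699415735/2069822381820257 + 475439 = 721805019559541752088/2069822381820257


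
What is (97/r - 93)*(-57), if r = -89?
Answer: 477318/89 ≈ 5363.1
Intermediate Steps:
(97/r - 93)*(-57) = (97/(-89) - 93)*(-57) = (97*(-1/89) - 93)*(-57) = (-97/89 - 93)*(-57) = -8374/89*(-57) = 477318/89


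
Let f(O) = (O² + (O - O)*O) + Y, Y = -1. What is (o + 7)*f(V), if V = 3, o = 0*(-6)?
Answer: 56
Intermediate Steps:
o = 0
f(O) = -1 + O² (f(O) = (O² + (O - O)*O) - 1 = (O² + 0*O) - 1 = (O² + 0) - 1 = O² - 1 = -1 + O²)
(o + 7)*f(V) = (0 + 7)*(-1 + 3²) = 7*(-1 + 9) = 7*8 = 56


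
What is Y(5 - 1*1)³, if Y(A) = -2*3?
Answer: -216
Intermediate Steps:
Y(A) = -6
Y(5 - 1*1)³ = (-6)³ = -216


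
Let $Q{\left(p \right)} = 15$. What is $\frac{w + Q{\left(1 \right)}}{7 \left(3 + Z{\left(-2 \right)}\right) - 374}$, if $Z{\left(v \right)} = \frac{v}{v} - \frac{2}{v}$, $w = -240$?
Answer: $\frac{75}{113} \approx 0.66372$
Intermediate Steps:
$Z{\left(v \right)} = 1 - \frac{2}{v}$
$\frac{w + Q{\left(1 \right)}}{7 \left(3 + Z{\left(-2 \right)}\right) - 374} = \frac{-240 + 15}{7 \left(3 + \frac{-2 - 2}{-2}\right) - 374} = - \frac{225}{7 \left(3 - -2\right) - 374} = - \frac{225}{7 \left(3 + 2\right) - 374} = - \frac{225}{7 \cdot 5 - 374} = - \frac{225}{35 - 374} = - \frac{225}{-339} = \left(-225\right) \left(- \frac{1}{339}\right) = \frac{75}{113}$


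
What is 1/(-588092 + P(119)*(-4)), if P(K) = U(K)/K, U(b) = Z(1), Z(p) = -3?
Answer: -119/69982936 ≈ -1.7004e-6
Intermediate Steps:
U(b) = -3
P(K) = -3/K
1/(-588092 + P(119)*(-4)) = 1/(-588092 - 3/119*(-4)) = 1/(-588092 + 12/119) = 1/(-69982936/119) = -119/69982936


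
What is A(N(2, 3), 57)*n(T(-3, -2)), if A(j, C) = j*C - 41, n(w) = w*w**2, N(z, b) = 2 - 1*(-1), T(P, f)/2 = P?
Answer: -28080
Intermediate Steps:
T(P, f) = 2*P
N(z, b) = 3 (N(z, b) = 2 + 1 = 3)
n(w) = w**3
A(j, C) = -41 + C*j (A(j, C) = C*j - 41 = -41 + C*j)
A(N(2, 3), 57)*n(T(-3, -2)) = (-41 + 57*3)*(2*(-3))**3 = (-41 + 171)*(-6)**3 = 130*(-216) = -28080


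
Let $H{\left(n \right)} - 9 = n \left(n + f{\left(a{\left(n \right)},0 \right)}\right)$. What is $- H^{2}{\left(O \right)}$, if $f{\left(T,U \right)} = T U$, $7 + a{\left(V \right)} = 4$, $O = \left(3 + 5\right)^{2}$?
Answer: $-16851025$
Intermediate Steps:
$O = 64$ ($O = 8^{2} = 64$)
$a{\left(V \right)} = -3$ ($a{\left(V \right)} = -7 + 4 = -3$)
$H{\left(n \right)} = 9 + n^{2}$ ($H{\left(n \right)} = 9 + n \left(n - 0\right) = 9 + n \left(n + 0\right) = 9 + n n = 9 + n^{2}$)
$- H^{2}{\left(O \right)} = - \left(9 + 64^{2}\right)^{2} = - \left(9 + 4096\right)^{2} = - 4105^{2} = \left(-1\right) 16851025 = -16851025$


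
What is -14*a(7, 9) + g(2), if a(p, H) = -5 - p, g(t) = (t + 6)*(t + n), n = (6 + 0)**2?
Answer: 472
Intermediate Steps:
n = 36 (n = 6**2 = 36)
g(t) = (6 + t)*(36 + t) (g(t) = (t + 6)*(t + 36) = (6 + t)*(36 + t))
-14*a(7, 9) + g(2) = -14*(-5 - 1*7) + (216 + 2**2 + 42*2) = -14*(-5 - 7) + (216 + 4 + 84) = -14*(-12) + 304 = 168 + 304 = 472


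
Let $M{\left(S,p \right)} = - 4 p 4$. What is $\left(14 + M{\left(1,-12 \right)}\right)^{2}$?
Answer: $42436$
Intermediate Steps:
$M{\left(S,p \right)} = - 16 p$
$\left(14 + M{\left(1,-12 \right)}\right)^{2} = \left(14 - -192\right)^{2} = \left(14 + 192\right)^{2} = 206^{2} = 42436$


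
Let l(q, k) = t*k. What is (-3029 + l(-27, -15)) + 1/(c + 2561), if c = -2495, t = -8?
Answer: -191993/66 ≈ -2909.0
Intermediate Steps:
l(q, k) = -8*k
(-3029 + l(-27, -15)) + 1/(c + 2561) = (-3029 - 8*(-15)) + 1/(-2495 + 2561) = (-3029 + 120) + 1/66 = -2909 + 1/66 = -191993/66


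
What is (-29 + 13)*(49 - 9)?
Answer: -640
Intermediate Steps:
(-29 + 13)*(49 - 9) = -16*40 = -640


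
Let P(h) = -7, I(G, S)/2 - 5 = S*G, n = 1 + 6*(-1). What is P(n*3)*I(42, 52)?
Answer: -30646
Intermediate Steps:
n = -5 (n = 1 - 6 = -5)
I(G, S) = 10 + 2*G*S (I(G, S) = 10 + 2*(S*G) = 10 + 2*(G*S) = 10 + 2*G*S)
P(n*3)*I(42, 52) = -7*(10 + 2*42*52) = -7*(10 + 4368) = -7*4378 = -30646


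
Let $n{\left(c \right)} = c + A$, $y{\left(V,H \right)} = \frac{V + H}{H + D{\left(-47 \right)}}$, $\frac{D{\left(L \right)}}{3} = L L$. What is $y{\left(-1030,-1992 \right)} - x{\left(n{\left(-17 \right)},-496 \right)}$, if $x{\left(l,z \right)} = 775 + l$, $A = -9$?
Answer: $- \frac{3474637}{4635} \approx -749.65$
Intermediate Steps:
$D{\left(L \right)} = 3 L^{2}$ ($D{\left(L \right)} = 3 L L = 3 L^{2}$)
$y{\left(V,H \right)} = \frac{H + V}{6627 + H}$ ($y{\left(V,H \right)} = \frac{V + H}{H + 3 \left(-47\right)^{2}} = \frac{H + V}{H + 3 \cdot 2209} = \frac{H + V}{H + 6627} = \frac{H + V}{6627 + H}$)
$n{\left(c \right)} = -9 + c$ ($n{\left(c \right)} = c - 9 = -9 + c$)
$y{\left(-1030,-1992 \right)} - x{\left(n{\left(-17 \right)},-496 \right)} = \frac{-1992 - 1030}{6627 - 1992} - \left(775 - 26\right) = \frac{1}{4635} \left(-3022\right) - \left(775 - 26\right) = \frac{1}{4635} \left(-3022\right) - 749 = - \frac{3022}{4635} - 749 = - \frac{3474637}{4635}$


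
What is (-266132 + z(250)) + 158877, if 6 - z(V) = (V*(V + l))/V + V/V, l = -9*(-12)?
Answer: -107608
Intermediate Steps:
l = 108
z(V) = -103 - V (z(V) = 6 - ((V*(V + 108))/V + V/V) = 6 - ((V*(108 + V))/V + 1) = 6 - ((108 + V) + 1) = 6 - (109 + V) = 6 + (-109 - V) = -103 - V)
(-266132 + z(250)) + 158877 = (-266132 + (-103 - 1*250)) + 158877 = (-266132 + (-103 - 250)) + 158877 = (-266132 - 353) + 158877 = -266485 + 158877 = -107608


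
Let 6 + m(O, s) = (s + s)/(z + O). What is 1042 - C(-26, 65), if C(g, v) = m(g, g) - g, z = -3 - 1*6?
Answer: 35718/35 ≈ 1020.5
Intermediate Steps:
z = -9 (z = -3 - 6 = -9)
m(O, s) = -6 + 2*s/(-9 + O) (m(O, s) = -6 + (s + s)/(-9 + O) = -6 + (2*s)/(-9 + O) = -6 + 2*s/(-9 + O))
C(g, v) = -g + 2*(27 - 2*g)/(-9 + g) (C(g, v) = 2*(27 + g - 3*g)/(-9 + g) - g = 2*(27 - 2*g)/(-9 + g) - g = -g + 2*(27 - 2*g)/(-9 + g))
1042 - C(-26, 65) = 1042 - (54 - 1*(-26)² + 5*(-26))/(-9 - 26) = 1042 - (54 - 1*676 - 130)/(-35) = 1042 - (-1)*(54 - 676 - 130)/35 = 1042 - (-1)*(-752)/35 = 1042 - 1*752/35 = 1042 - 752/35 = 35718/35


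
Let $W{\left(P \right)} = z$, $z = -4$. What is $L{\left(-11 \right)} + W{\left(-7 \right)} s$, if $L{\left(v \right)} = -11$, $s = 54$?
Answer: $-227$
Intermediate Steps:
$W{\left(P \right)} = -4$
$L{\left(-11 \right)} + W{\left(-7 \right)} s = -11 - 216 = -227$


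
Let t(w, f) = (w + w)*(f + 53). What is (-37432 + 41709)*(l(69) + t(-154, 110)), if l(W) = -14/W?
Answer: -14815912930/69 ≈ -2.1472e+8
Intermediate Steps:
t(w, f) = 2*w*(53 + f) (t(w, f) = (2*w)*(53 + f) = 2*w*(53 + f))
(-37432 + 41709)*(l(69) + t(-154, 110)) = (-37432 + 41709)*(-14/69 + 2*(-154)*(53 + 110)) = 4277*(-14*1/69 + 2*(-154)*163) = 4277*(-14/69 - 50204) = 4277*(-3464090/69) = -14815912930/69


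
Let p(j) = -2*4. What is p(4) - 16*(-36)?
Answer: 568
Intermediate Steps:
p(j) = -8
p(4) - 16*(-36) = -8 - 16*(-36) = -8 + 576 = 568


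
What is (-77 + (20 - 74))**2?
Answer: 17161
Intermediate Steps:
(-77 + (20 - 74))**2 = (-77 - 54)**2 = (-131)**2 = 17161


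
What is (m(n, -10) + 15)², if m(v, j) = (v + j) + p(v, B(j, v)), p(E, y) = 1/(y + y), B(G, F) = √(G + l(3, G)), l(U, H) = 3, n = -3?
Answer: (28 - I*√7)²/196 ≈ 3.9643 - 0.75593*I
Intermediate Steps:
B(G, F) = √(3 + G) (B(G, F) = √(G + 3) = √(3 + G))
p(E, y) = 1/(2*y)
m(v, j) = j + v + 1/(2*√(3 + j)) (m(v, j) = (v + j) + 1/(2*(√(3 + j))) = (j + v) + 1/(2*√(3 + j)) = j + v + 1/(2*√(3 + j)))
(m(n, -10) + 15)² = ((-10 - 3 + 1/(2*√(3 - 10))) + 15)² = ((-10 - 3 + 1/(2*√(-7))) + 15)² = ((-10 - 3 + (-I*√7/7)/2) + 15)² = ((-10 - 3 - I*√7/14) + 15)² = ((-13 - I*√7/14) + 15)² = (2 - I*√7/14)²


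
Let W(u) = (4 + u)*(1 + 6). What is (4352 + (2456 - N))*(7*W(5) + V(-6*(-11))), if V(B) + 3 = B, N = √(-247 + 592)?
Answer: 3431232 - 504*√345 ≈ 3.4219e+6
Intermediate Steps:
W(u) = 28 + 7*u (W(u) = (4 + u)*7 = 28 + 7*u)
N = √345 ≈ 18.574
V(B) = -3 + B
(4352 + (2456 - N))*(7*W(5) + V(-6*(-11))) = (4352 + (2456 - √345))*(7*(28 + 7*5) + (-3 - 6*(-11))) = (6808 - √345)*(7*(28 + 35) + (-3 + 66)) = (6808 - √345)*(7*63 + 63) = (6808 - √345)*(441 + 63) = (6808 - √345)*504 = 3431232 - 504*√345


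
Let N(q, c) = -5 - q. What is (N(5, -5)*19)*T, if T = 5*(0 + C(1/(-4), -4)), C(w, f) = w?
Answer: 475/2 ≈ 237.50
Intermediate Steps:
T = -5/4 (T = 5*(0 + 1/(-4)) = 5*(0 - ¼) = 5*(-¼) = -5/4 ≈ -1.2500)
(N(5, -5)*19)*T = ((-5 - 1*5)*19)*(-5/4) = ((-5 - 5)*19)*(-5/4) = -10*19*(-5/4) = -190*(-5/4) = 475/2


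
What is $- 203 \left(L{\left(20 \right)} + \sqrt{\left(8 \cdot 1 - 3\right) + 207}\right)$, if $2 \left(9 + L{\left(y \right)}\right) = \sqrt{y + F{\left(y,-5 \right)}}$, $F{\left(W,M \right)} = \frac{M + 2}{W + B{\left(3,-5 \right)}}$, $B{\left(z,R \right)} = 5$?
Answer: $1827 - 406 \sqrt{53} - \frac{203 \sqrt{497}}{10} \approx -1581.3$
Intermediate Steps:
$F{\left(W,M \right)} = \frac{2 + M}{5 + W}$ ($F{\left(W,M \right)} = \frac{M + 2}{W + 5} = \frac{2 + M}{5 + W}$)
$L{\left(y \right)} = -9 + \frac{\sqrt{y - \frac{3}{5 + y}}}{2}$ ($L{\left(y \right)} = -9 + \frac{\sqrt{y + \frac{2 - 5}{5 + y}}}{2} = -9 + \frac{\sqrt{y + \frac{1}{5 + y} \left(-3\right)}}{2} = -9 + \frac{\sqrt{y - \frac{3}{5 + y}}}{2}$)
$- 203 \left(L{\left(20 \right)} + \sqrt{\left(8 \cdot 1 - 3\right) + 207}\right) = - 203 \left(\left(-9 + \frac{\sqrt{\frac{-3 + 20 \left(5 + 20\right)}{5 + 20}}}{2}\right) + \sqrt{\left(8 \cdot 1 - 3\right) + 207}\right) = - 203 \left(\left(-9 + \frac{\sqrt{\frac{-3 + 20 \cdot 25}{25}}}{2}\right) + \sqrt{\left(8 - 3\right) + 207}\right) = - 203 \left(\left(-9 + \frac{\sqrt{\frac{-3 + 500}{25}}}{2}\right) + \sqrt{5 + 207}\right) = - 203 \left(\left(-9 + \frac{\sqrt{\frac{1}{25} \cdot 497}}{2}\right) + \sqrt{212}\right) = - 203 \left(\left(-9 + \frac{\sqrt{\frac{497}{25}}}{2}\right) + 2 \sqrt{53}\right) = - 203 \left(\left(-9 + \frac{\frac{1}{5} \sqrt{497}}{2}\right) + 2 \sqrt{53}\right) = - 203 \left(\left(-9 + \frac{\sqrt{497}}{10}\right) + 2 \sqrt{53}\right) = - 203 \left(-9 + 2 \sqrt{53} + \frac{\sqrt{497}}{10}\right) = 1827 - 406 \sqrt{53} - \frac{203 \sqrt{497}}{10}$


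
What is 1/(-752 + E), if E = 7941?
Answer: 1/7189 ≈ 0.00013910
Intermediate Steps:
1/(-752 + E) = 1/(-752 + 7941) = 1/7189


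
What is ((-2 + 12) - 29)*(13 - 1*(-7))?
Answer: -380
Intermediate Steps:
((-2 + 12) - 29)*(13 - 1*(-7)) = (10 - 29)*(13 + 7) = -19*20 = -380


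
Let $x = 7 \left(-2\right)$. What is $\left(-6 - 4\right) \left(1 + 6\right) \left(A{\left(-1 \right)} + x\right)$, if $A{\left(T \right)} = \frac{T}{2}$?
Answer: $1015$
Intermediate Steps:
$x = -14$
$A{\left(T \right)} = \frac{T}{2}$ ($A{\left(T \right)} = T \frac{1}{2} = \frac{T}{2}$)
$\left(-6 - 4\right) \left(1 + 6\right) \left(A{\left(-1 \right)} + x\right) = \left(-6 - 4\right) \left(1 + 6\right) \left(\frac{1}{2} \left(-1\right) - 14\right) = \left(-10\right) 7 \left(- \frac{1}{2} - 14\right) = \left(-70\right) \left(- \frac{29}{2}\right) = 1015$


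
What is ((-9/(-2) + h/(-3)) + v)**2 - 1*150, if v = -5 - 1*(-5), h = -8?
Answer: -3551/36 ≈ -98.639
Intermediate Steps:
v = 0 (v = -5 + 5 = 0)
((-9/(-2) + h/(-3)) + v)**2 - 1*150 = ((-9/(-2) - 8/(-3)) + 0)**2 - 1*150 = ((-9*(-1/2) - 8*(-1/3)) + 0)**2 - 150 = ((9/2 + 8/3) + 0)**2 - 150 = (43/6 + 0)**2 - 150 = (43/6)**2 - 150 = 1849/36 - 150 = -3551/36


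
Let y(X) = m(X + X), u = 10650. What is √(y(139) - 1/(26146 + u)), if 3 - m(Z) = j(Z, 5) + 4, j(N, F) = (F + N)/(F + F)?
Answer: I*√247941520905/91990 ≈ 5.4129*I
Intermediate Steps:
j(N, F) = (F + N)/(2*F) (j(N, F) = (F + N)/((2*F)) = (F + N)*(1/(2*F)) = (F + N)/(2*F))
m(Z) = -3/2 - Z/10 (m(Z) = 3 - ((½)*(5 + Z)/5 + 4) = 3 - ((½)*(⅕)*(5 + Z) + 4) = 3 - ((½ + Z/10) + 4) = 3 - (9/2 + Z/10) = 3 + (-9/2 - Z/10) = -3/2 - Z/10)
y(X) = -3/2 - X/5 (y(X) = -3/2 - (X + X)/10 = -3/2 - X/5)
√(y(139) - 1/(26146 + u)) = √((-3/2 - ⅕*139) - 1/(26146 + 10650)) = √((-3/2 - 139/5) - 1/36796) = √(-293/10 - 1*1/36796) = √(-293/10 - 1/36796) = √(-5390619/183980) = I*√247941520905/91990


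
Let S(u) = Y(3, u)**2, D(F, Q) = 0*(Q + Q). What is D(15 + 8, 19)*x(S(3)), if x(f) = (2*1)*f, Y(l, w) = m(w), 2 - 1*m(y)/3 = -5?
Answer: 0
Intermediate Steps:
m(y) = 21 (m(y) = 6 - 3*(-5) = 6 + 15 = 21)
D(F, Q) = 0 (D(F, Q) = 0*(2*Q) = 0)
Y(l, w) = 21
S(u) = 441 (S(u) = 21**2 = 441)
x(f) = 2*f
D(15 + 8, 19)*x(S(3)) = 0*(2*441) = 0*882 = 0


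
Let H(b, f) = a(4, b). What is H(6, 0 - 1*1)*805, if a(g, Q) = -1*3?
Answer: -2415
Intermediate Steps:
a(g, Q) = -3
H(b, f) = -3
H(6, 0 - 1*1)*805 = -3*805 = -2415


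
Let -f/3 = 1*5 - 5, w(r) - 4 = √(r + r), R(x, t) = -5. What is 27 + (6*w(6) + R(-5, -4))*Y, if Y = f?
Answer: 27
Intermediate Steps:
w(r) = 4 + √2*√r (w(r) = 4 + √(r + r) = 4 + √(2*r) = 4 + √2*√r)
f = 0 (f = -3*(1*5 - 5) = -3*(5 - 5) = -3*0 = 0)
Y = 0
27 + (6*w(6) + R(-5, -4))*Y = 27 + (6*(4 + √2*√6) - 5)*0 = 27 + (6*(4 + 2*√3) - 5)*0 = 27 + ((24 + 12*√3) - 5)*0 = 27 + (19 + 12*√3)*0 = 27 + 0 = 27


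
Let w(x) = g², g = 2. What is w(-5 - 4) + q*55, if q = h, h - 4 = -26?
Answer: -1206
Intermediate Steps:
h = -22 (h = 4 - 26 = -22)
w(x) = 4 (w(x) = 2² = 4)
q = -22
w(-5 - 4) + q*55 = 4 - 22*55 = 4 - 1210 = -1206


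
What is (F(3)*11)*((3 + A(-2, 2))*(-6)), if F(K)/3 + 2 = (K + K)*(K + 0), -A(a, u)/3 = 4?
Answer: 28512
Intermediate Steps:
A(a, u) = -12 (A(a, u) = -3*4 = -12)
F(K) = -6 + 6*K² (F(K) = -6 + 3*((K + K)*(K + 0)) = -6 + 3*((2*K)*K) = -6 + 3*(2*K²) = -6 + 6*K²)
(F(3)*11)*((3 + A(-2, 2))*(-6)) = ((-6 + 6*3²)*11)*((3 - 12)*(-6)) = ((-6 + 6*9)*11)*(-9*(-6)) = ((-6 + 54)*11)*54 = (48*11)*54 = 528*54 = 28512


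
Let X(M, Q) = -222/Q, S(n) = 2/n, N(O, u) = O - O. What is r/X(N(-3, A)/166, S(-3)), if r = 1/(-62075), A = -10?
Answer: -1/20670975 ≈ -4.8377e-8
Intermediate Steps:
N(O, u) = 0
r = -1/62075 ≈ -1.6110e-5
r/X(N(-3, A)/166, S(-3)) = -1/(62075*((-222/(2/(-3))))) = -1/(62075*((-222/(2*(-1/3))))) = -1/(62075*((-222/(-2/3)))) = -1/(62075*((-222*(-3/2)))) = -1/62075/333 = -1/62075*1/333 = -1/20670975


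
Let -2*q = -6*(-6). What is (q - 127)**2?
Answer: 21025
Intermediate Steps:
q = -18 (q = -(-3)*(-6) = -1/2*36 = -18)
(q - 127)**2 = (-18 - 127)**2 = (-145)**2 = 21025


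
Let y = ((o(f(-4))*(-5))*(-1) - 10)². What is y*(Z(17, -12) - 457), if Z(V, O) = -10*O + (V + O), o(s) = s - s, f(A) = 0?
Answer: -33200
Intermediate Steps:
o(s) = 0
y = 100 (y = ((0*(-5))*(-1) - 10)² = (0*(-1) - 10)² = (0 - 10)² = (-10)² = 100)
Z(V, O) = V - 9*O (Z(V, O) = -10*O + (O + V) = V - 9*O)
y*(Z(17, -12) - 457) = 100*((17 - 9*(-12)) - 457) = 100*((17 + 108) - 457) = 100*(125 - 457) = 100*(-332) = -33200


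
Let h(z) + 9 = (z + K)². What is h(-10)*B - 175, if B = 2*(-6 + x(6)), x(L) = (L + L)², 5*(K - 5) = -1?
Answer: 120101/25 ≈ 4804.0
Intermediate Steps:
K = 24/5 (K = 5 + (⅕)*(-1) = 5 - ⅕ = 24/5 ≈ 4.8000)
x(L) = 4*L² (x(L) = (2*L)² = 4*L²)
h(z) = -9 + (24/5 + z)² (h(z) = -9 + (z + 24/5)² = -9 + (24/5 + z)²)
B = 276 (B = 2*(-6 + 4*6²) = 2*(-6 + 4*36) = 2*(-6 + 144) = 2*138 = 276)
h(-10)*B - 175 = (-9 + (24 + 5*(-10))²/25)*276 - 175 = (-9 + (24 - 50)²/25)*276 - 175 = (-9 + (1/25)*(-26)²)*276 - 175 = (-9 + (1/25)*676)*276 - 175 = (-9 + 676/25)*276 - 175 = (451/25)*276 - 175 = 124476/25 - 175 = 120101/25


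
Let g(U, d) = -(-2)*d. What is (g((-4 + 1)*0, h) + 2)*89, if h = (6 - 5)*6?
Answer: 1246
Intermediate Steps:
h = 6 (h = 1*6 = 6)
g(U, d) = 2*d
(g((-4 + 1)*0, h) + 2)*89 = (2*6 + 2)*89 = (12 + 2)*89 = 14*89 = 1246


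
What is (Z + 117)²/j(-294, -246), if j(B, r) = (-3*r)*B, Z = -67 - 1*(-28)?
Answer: -169/6027 ≈ -0.028040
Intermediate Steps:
Z = -39 (Z = -67 + 28 = -39)
j(B, r) = -3*B*r
(Z + 117)²/j(-294, -246) = (-39 + 117)²/((-3*(-294)*(-246))) = 78²/(-216972) = 6084*(-1/216972) = -169/6027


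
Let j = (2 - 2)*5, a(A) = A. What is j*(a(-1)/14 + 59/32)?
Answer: 0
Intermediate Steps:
j = 0 (j = 0*5 = 0)
j*(a(-1)/14 + 59/32) = 0*(-1/14 + 59/32) = 0*(397/224) = 0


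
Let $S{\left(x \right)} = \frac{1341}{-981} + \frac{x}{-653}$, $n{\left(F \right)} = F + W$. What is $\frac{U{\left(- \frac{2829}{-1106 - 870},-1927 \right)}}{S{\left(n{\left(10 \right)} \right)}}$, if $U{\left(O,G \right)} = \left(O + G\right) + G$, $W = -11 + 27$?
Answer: $\frac{541847368475}{197858856} \approx 2738.6$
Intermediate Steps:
$W = 16$
$U{\left(O,G \right)} = O + 2 G$ ($U{\left(O,G \right)} = \left(G + O\right) + G = O + 2 G$)
$n{\left(F \right)} = 16 + F$ ($n{\left(F \right)} = F + 16 = 16 + F$)
$S{\left(x \right)} = - \frac{149}{109} - \frac{x}{653}$ ($S{\left(x \right)} = 1341 \left(- \frac{1}{981}\right) + x \left(- \frac{1}{653}\right) = - \frac{149}{109} - \frac{x}{653}$)
$\frac{U{\left(- \frac{2829}{-1106 - 870},-1927 \right)}}{S{\left(n{\left(10 \right)} \right)}} = \frac{- \frac{2829}{-1106 - 870} + 2 \left(-1927\right)}{- \frac{149}{109} - \frac{16 + 10}{653}} = \frac{- \frac{2829}{-1976} - 3854}{- \frac{149}{109} - \frac{26}{653}} = \frac{\left(-2829\right) \left(- \frac{1}{1976}\right) - 3854}{- \frac{149}{109} - \frac{26}{653}} = \frac{\frac{2829}{1976} - 3854}{- \frac{100131}{71177}} = \left(- \frac{7612675}{1976}\right) \left(- \frac{71177}{100131}\right) = \frac{541847368475}{197858856}$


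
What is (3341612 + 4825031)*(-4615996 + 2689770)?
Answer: -15730800079318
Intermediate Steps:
(3341612 + 4825031)*(-4615996 + 2689770) = 8166643*(-1926226) = -15730800079318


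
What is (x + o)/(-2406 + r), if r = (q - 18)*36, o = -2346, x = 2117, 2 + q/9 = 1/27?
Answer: 229/3690 ≈ 0.062060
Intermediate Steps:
q = -53/3 (q = -18 + 9/27 = -18 + 9*(1/27) = -18 + ⅓ = -53/3 ≈ -17.667)
r = -1284 (r = (-53/3 - 18)*36 = -107/3*36 = -1284)
(x + o)/(-2406 + r) = (2117 - 2346)/(-2406 - 1284) = -229/(-3690) = -229*(-1/3690) = 229/3690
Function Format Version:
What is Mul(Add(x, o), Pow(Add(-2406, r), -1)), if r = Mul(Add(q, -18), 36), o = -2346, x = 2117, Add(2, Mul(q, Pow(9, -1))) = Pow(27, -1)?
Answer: Rational(229, 3690) ≈ 0.062060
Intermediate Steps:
q = Rational(-53, 3) (q = Add(-18, Mul(9, Pow(27, -1))) = Add(-18, Mul(9, Rational(1, 27))) = Add(-18, Rational(1, 3)) = Rational(-53, 3) ≈ -17.667)
r = -1284 (r = Mul(Add(Rational(-53, 3), -18), 36) = Mul(Rational(-107, 3), 36) = -1284)
Mul(Add(x, o), Pow(Add(-2406, r), -1)) = Mul(Add(2117, -2346), Pow(Add(-2406, -1284), -1)) = Mul(-229, Pow(-3690, -1)) = Mul(-229, Rational(-1, 3690)) = Rational(229, 3690)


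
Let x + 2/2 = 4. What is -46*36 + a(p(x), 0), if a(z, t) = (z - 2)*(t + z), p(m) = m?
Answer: -1653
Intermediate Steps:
x = 3 (x = -1 + 4 = 3)
a(z, t) = (-2 + z)*(t + z)
-46*36 + a(p(x), 0) = -46*36 + (3**2 - 2*0 - 2*3 + 0*3) = -1656 + (9 + 0 - 6 + 0) = -1656 + 3 = -1653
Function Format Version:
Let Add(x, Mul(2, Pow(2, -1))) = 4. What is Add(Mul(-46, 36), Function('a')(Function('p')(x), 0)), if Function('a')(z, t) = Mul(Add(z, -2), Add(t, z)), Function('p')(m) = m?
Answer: -1653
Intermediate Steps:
x = 3 (x = Add(-1, 4) = 3)
Function('a')(z, t) = Mul(Add(-2, z), Add(t, z))
Add(Mul(-46, 36), Function('a')(Function('p')(x), 0)) = Add(Mul(-46, 36), Add(Pow(3, 2), Mul(-2, 0), Mul(-2, 3), Mul(0, 3))) = Add(-1656, Add(9, 0, -6, 0)) = Add(-1656, 3) = -1653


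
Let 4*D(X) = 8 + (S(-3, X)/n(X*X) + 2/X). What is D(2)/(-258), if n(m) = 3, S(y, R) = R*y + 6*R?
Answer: -11/1032 ≈ -0.010659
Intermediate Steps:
S(y, R) = 6*R + R*y
D(X) = 2 + 1/(2*X) + X/4 (D(X) = (8 + ((X*(6 - 3))/3 + 2/X))/4 = (8 + ((X*3)*(⅓) + 2/X))/4 = (8 + ((3*X)*(⅓) + 2/X))/4 = (8 + (X + 2/X))/4 = (8 + X + 2/X)/4 = 2 + 1/(2*X) + X/4)
D(2)/(-258) = ((¼)*(2 + 2*(8 + 2))/2)/(-258) = ((¼)*(½)*(2 + 2*10))*(-1/258) = ((¼)*(½)*(2 + 20))*(-1/258) = ((¼)*(½)*22)*(-1/258) = (11/4)*(-1/258) = -11/1032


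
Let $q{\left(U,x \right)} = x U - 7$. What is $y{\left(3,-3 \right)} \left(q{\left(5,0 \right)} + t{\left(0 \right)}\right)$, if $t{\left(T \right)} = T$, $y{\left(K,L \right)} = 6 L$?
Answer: $126$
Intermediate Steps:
$q{\left(U,x \right)} = -7 + U x$ ($q{\left(U,x \right)} = U x - 7 = -7 + U x$)
$y{\left(3,-3 \right)} \left(q{\left(5,0 \right)} + t{\left(0 \right)}\right) = 6 \left(-3\right) \left(\left(-7 + 5 \cdot 0\right) + 0\right) = - 18 \left(\left(-7 + 0\right) + 0\right) = - 18 \left(-7 + 0\right) = \left(-18\right) \left(-7\right) = 126$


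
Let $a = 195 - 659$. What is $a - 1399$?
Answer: $-1863$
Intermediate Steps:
$a = -464$ ($a = 195 - 659 = -464$)
$a - 1399 = -464 - 1399 = -1863$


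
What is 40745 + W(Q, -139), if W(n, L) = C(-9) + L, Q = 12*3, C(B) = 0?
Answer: 40606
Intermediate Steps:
Q = 36
W(n, L) = L (W(n, L) = 0 + L = L)
40745 + W(Q, -139) = 40745 - 139 = 40606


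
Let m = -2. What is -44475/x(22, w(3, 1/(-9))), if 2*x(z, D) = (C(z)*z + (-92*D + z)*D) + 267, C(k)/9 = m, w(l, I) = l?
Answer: 29650/297 ≈ 99.832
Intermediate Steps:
C(k) = -18 (C(k) = 9*(-2) = -18)
x(z, D) = 267/2 - 9*z + D*(z - 92*D)/2 (x(z, D) = ((-18*z + (-92*D + z)*D) + 267)/2 = ((-18*z + (z - 92*D)*D) + 267)/2 = ((-18*z + D*(z - 92*D)) + 267)/2 = (267 - 18*z + D*(z - 92*D))/2 = 267/2 - 9*z + D*(z - 92*D)/2)
-44475/x(22, w(3, 1/(-9))) = -44475/(267/2 - 46*3² - 9*22 + (½)*3*22) = -44475/(267/2 - 46*9 - 198 + 33) = -44475/(267/2 - 414 - 198 + 33) = -44475/(-891/2) = -44475*(-2/891) = 29650/297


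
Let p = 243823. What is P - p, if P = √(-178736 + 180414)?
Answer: -243823 + √1678 ≈ -2.4378e+5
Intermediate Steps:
P = √1678 ≈ 40.963
P - p = √1678 - 1*243823 = √1678 - 243823 = -243823 + √1678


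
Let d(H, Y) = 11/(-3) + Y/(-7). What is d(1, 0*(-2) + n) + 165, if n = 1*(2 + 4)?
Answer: 3370/21 ≈ 160.48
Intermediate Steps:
n = 6 (n = 1*6 = 6)
d(H, Y) = -11/3 - Y/7 (d(H, Y) = 11*(-1/3) + Y*(-1/7) = -11/3 - Y/7)
d(1, 0*(-2) + n) + 165 = (-11/3 - (0*(-2) + 6)/7) + 165 = (-11/3 - (0 + 6)/7) + 165 = (-11/3 - 1/7*6) + 165 = (-11/3 - 6/7) + 165 = -95/21 + 165 = 3370/21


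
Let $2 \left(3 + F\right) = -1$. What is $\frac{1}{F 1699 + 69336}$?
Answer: $\frac{2}{126779} \approx 1.5775 \cdot 10^{-5}$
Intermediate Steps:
$F = - \frac{7}{2}$ ($F = -3 + \frac{1}{2} \left(-1\right) = -3 - \frac{1}{2} = - \frac{7}{2} \approx -3.5$)
$\frac{1}{F 1699 + 69336} = \frac{1}{\left(- \frac{7}{2}\right) 1699 + 69336} = \frac{1}{- \frac{11893}{2} + 69336} = \frac{1}{\frac{126779}{2}} = \frac{2}{126779}$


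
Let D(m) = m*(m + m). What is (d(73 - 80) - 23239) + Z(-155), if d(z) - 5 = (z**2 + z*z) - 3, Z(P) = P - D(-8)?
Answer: -23422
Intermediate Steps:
D(m) = 2*m**2 (D(m) = m*(2*m) = 2*m**2)
Z(P) = -128 + P (Z(P) = P - 2*(-8)**2 = P - 2*64 = P - 1*128 = P - 128 = -128 + P)
d(z) = 2 + 2*z**2 (d(z) = 5 + ((z**2 + z*z) - 3) = 5 + ((z**2 + z**2) - 3) = 5 + (2*z**2 - 3) = 5 + (-3 + 2*z**2) = 2 + 2*z**2)
(d(73 - 80) - 23239) + Z(-155) = ((2 + 2*(73 - 80)**2) - 23239) + (-128 - 155) = ((2 + 2*(-7)**2) - 23239) - 283 = ((2 + 2*49) - 23239) - 283 = ((2 + 98) - 23239) - 283 = (100 - 23239) - 283 = -23139 - 283 = -23422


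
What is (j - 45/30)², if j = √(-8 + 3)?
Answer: (-3 + 2*I*√5)²/4 ≈ -2.75 - 6.7082*I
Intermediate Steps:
j = I*√5 (j = √(-5) = I*√5 ≈ 2.2361*I)
(j - 45/30)² = (I*√5 - 45/30)² = (I*√5 - 45*1/30)² = (I*√5 - 3/2)² = (-3/2 + I*√5)²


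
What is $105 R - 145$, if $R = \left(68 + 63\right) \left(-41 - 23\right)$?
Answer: $-880465$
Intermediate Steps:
$R = -8384$ ($R = 131 \left(-64\right) = -8384$)
$105 R - 145 = 105 \left(-8384\right) - 145 = -880320 - 145 = -880465$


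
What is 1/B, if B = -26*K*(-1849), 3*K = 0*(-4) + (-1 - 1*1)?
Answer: -3/96148 ≈ -3.1202e-5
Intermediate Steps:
K = -⅔ (K = (0*(-4) + (-1 - 1*1))/3 = (0 + (-1 - 1))/3 = (0 - 2)/3 = (⅓)*(-2) = -⅔ ≈ -0.66667)
B = -96148/3 (B = -26*(-⅔)*(-1849) = (52/3)*(-1849) = -96148/3 ≈ -32049.)
1/B = 1/(-96148/3) = -3/96148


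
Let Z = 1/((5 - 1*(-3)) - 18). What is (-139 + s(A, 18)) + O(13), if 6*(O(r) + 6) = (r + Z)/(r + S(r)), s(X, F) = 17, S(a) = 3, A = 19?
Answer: -40917/320 ≈ -127.87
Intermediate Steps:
Z = -⅒ (Z = 1/((5 + 3) - 18) = 1/(8 - 18) = 1/(-10) = -⅒ ≈ -0.10000)
O(r) = -6 + (-⅒ + r)/(6*(3 + r)) (O(r) = -6 + ((r - ⅒)/(r + 3))/6 = -6 + ((-⅒ + r)/(3 + r))/6 = -6 + (-⅒ + r)/(6*(3 + r)))
(-139 + s(A, 18)) + O(13) = (-139 + 17) + (-1081 - 350*13)/(60*(3 + 13)) = -122 + (1/60)*(-1081 - 4550)/16 = -122 + (1/60)*(1/16)*(-5631) = -122 - 1877/320 = -40917/320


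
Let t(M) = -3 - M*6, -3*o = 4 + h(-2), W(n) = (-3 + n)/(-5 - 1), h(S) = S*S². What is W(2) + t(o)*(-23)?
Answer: 1519/6 ≈ 253.17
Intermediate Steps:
h(S) = S³
W(n) = ½ - n/6 (W(n) = (-3 + n)/(-6) = (-3 + n)*(-⅙) = ½ - n/6)
o = 4/3 (o = -(4 + (-2)³)/3 = -(4 - 8)/3 = -⅓*(-4) = 4/3 ≈ 1.3333)
t(M) = -3 - 6*M
W(2) + t(o)*(-23) = (½ - ⅙*2) + (-3 - 6*4/3)*(-23) = (½ - ⅓) + (-3 - 8)*(-23) = ⅙ - 11*(-23) = ⅙ + 253 = 1519/6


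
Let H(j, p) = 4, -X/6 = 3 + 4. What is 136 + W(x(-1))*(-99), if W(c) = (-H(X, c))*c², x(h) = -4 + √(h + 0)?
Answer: 6076 - 3168*I ≈ 6076.0 - 3168.0*I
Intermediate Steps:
X = -42 (X = -6*(3 + 4) = -6*7 = -42)
x(h) = -4 + √h
W(c) = -4*c² (W(c) = (-1*4)*c² = -4*c²)
136 + W(x(-1))*(-99) = 136 - 4*(-4 + √(-1))²*(-99) = 136 - 4*(-4 + I)²*(-99) = 136 + 396*(-4 + I)²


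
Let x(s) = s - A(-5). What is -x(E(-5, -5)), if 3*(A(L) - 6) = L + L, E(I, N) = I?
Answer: 23/3 ≈ 7.6667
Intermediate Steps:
A(L) = 6 + 2*L/3 (A(L) = 6 + (L + L)/3 = 6 + (2*L)/3 = 6 + 2*L/3)
x(s) = -8/3 + s (x(s) = s - (6 + (2/3)*(-5)) = s - (6 - 10/3) = s - 1*8/3 = s - 8/3 = -8/3 + s)
-x(E(-5, -5)) = -(-8/3 - 5) = -1*(-23/3) = 23/3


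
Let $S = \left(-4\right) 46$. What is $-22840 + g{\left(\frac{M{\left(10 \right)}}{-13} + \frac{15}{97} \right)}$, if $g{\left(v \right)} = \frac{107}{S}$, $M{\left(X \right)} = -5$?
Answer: $- \frac{4202667}{184} \approx -22841.0$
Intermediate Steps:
$S = -184$
$g{\left(v \right)} = - \frac{107}{184}$ ($g{\left(v \right)} = \frac{107}{-184} = 107 \left(- \frac{1}{184}\right) = - \frac{107}{184}$)
$-22840 + g{\left(\frac{M{\left(10 \right)}}{-13} + \frac{15}{97} \right)} = -22840 - \frac{107}{184} = - \frac{4202667}{184}$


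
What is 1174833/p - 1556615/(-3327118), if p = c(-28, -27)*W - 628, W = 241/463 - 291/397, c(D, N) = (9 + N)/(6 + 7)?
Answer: -4668965016048102551/2495222044215764 ≈ -1871.2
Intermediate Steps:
c(D, N) = 9/13 + N/13 (c(D, N) = (9 + N)/13 = (9 + N)*(1/13) = 9/13 + N/13)
W = -39056/183811 (W = 241*(1/463) - 291*1/397 = 241/463 - 291/397 = -39056/183811 ≈ -0.21248)
p = -1499929996/2389543 (p = (9/13 + (1/13)*(-27))*(-39056/183811) - 628 = (9/13 - 27/13)*(-39056/183811) - 628 = -18/13*(-39056/183811) - 628 = 703008/2389543 - 628 = -1499929996/2389543 ≈ -627.71)
1174833/p - 1556615/(-3327118) = 1174833/(-1499929996/2389543) - 1556615/(-3327118) = 1174833*(-2389543/1499929996) - 1556615*(-1/3327118) = -2807313971319/1499929996 + 1556615/3327118 = -4668965016048102551/2495222044215764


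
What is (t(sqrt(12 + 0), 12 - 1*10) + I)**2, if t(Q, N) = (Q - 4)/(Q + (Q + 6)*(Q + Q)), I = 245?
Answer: 2640216112/43923 - 2254616*sqrt(3)/43923 ≈ 60021.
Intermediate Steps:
t(Q, N) = (-4 + Q)/(Q + 2*Q*(6 + Q)) (t(Q, N) = (-4 + Q)/(Q + (6 + Q)*(2*Q)) = (-4 + Q)/(Q + 2*Q*(6 + Q)))
(t(sqrt(12 + 0), 12 - 1*10) + I)**2 = ((-4 + sqrt(12 + 0))/((sqrt(12 + 0))*(13 + 2*sqrt(12 + 0))) + 245)**2 = ((-4 + sqrt(12))/((sqrt(12))*(13 + 2*sqrt(12))) + 245)**2 = ((-4 + 2*sqrt(3))/(((2*sqrt(3)))*(13 + 2*(2*sqrt(3)))) + 245)**2 = ((sqrt(3)/6)*(-4 + 2*sqrt(3))/(13 + 4*sqrt(3)) + 245)**2 = (sqrt(3)*(-4 + 2*sqrt(3))/(6*(13 + 4*sqrt(3))) + 245)**2 = (245 + sqrt(3)*(-4 + 2*sqrt(3))/(6*(13 + 4*sqrt(3))))**2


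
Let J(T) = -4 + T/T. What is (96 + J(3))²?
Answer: 8649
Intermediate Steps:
J(T) = -3 (J(T) = -4 + 1 = -3)
(96 + J(3))² = (96 - 3)² = 93² = 8649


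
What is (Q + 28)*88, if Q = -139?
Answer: -9768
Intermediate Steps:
(Q + 28)*88 = (-139 + 28)*88 = -111*88 = -9768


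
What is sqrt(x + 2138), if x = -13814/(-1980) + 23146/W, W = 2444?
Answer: 2*sqrt(5474269756670)/100815 ≈ 46.416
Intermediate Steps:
x = 4974406/302445 (x = -13814/(-1980) + 23146/2444 = -13814*(-1/1980) + 23146*(1/2444) = 6907/990 + 11573/1222 = 4974406/302445 ≈ 16.447)
sqrt(x + 2138) = sqrt(4974406/302445 + 2138) = sqrt(651601816/302445) = 2*sqrt(5474269756670)/100815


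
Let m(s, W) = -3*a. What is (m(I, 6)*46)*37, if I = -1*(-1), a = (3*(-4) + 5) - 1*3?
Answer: 51060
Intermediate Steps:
a = -10 (a = (-12 + 5) - 3 = -7 - 3 = -10)
I = 1
m(s, W) = 30 (m(s, W) = -3*(-10) = 30)
(m(I, 6)*46)*37 = (30*46)*37 = 1380*37 = 51060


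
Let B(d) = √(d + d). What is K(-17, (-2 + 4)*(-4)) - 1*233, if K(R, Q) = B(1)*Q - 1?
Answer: -234 - 8*√2 ≈ -245.31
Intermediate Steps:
B(d) = √2*√d (B(d) = √(2*d) = √2*√d)
K(R, Q) = -1 + Q*√2 (K(R, Q) = (√2*√1)*Q - 1 = (√2*1)*Q - 1 = √2*Q - 1 = Q*√2 - 1 = -1 + Q*√2)
K(-17, (-2 + 4)*(-4)) - 1*233 = (-1 + ((-2 + 4)*(-4))*√2) - 1*233 = (-1 + (2*(-4))*√2) - 233 = (-1 - 8*√2) - 233 = -234 - 8*√2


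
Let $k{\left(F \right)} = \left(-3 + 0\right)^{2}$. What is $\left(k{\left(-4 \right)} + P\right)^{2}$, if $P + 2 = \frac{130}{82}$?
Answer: $\frac{123904}{1681} \approx 73.708$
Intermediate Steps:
$k{\left(F \right)} = 9$ ($k{\left(F \right)} = \left(-3\right)^{2} = 9$)
$P = - \frac{17}{41}$ ($P = -2 + \frac{130}{82} = -2 + 130 \cdot \frac{1}{82} = -2 + \frac{65}{41} = - \frac{17}{41} \approx -0.41463$)
$\left(k{\left(-4 \right)} + P\right)^{2} = \left(9 - \frac{17}{41}\right)^{2} = \left(\frac{352}{41}\right)^{2} = \frac{123904}{1681}$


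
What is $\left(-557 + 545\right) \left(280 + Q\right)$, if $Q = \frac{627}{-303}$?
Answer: $- \frac{336852}{101} \approx -3335.2$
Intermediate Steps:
$Q = - \frac{209}{101}$ ($Q = 627 \left(- \frac{1}{303}\right) = - \frac{209}{101} \approx -2.0693$)
$\left(-557 + 545\right) \left(280 + Q\right) = \left(-557 + 545\right) \left(280 - \frac{209}{101}\right) = \left(-12\right) \frac{28071}{101} = - \frac{336852}{101}$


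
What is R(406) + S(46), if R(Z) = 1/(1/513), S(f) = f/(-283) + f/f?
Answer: 145416/283 ≈ 513.84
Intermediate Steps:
S(f) = 1 - f/283 (S(f) = f*(-1/283) + 1 = -f/283 + 1 = 1 - f/283)
R(Z) = 513 (R(Z) = 1/(1/513) = 513)
R(406) + S(46) = 513 + (1 - 1/283*46) = 513 + (1 - 46/283) = 513 + 237/283 = 145416/283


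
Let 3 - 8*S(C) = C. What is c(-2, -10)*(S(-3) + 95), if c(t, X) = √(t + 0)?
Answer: 383*I*√2/4 ≈ 135.41*I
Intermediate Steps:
S(C) = 3/8 - C/8
c(t, X) = √t
c(-2, -10)*(S(-3) + 95) = √(-2)*((3/8 - ⅛*(-3)) + 95) = (I*√2)*((3/8 + 3/8) + 95) = (I*√2)*(¾ + 95) = (I*√2)*(383/4) = 383*I*√2/4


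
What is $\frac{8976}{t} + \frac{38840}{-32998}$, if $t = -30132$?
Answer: $- \frac{61104872}{41428989} \approx -1.4749$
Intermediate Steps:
$\frac{8976}{t} + \frac{38840}{-32998} = \frac{8976}{-30132} + \frac{38840}{-32998} = 8976 \left(- \frac{1}{30132}\right) + 38840 \left(- \frac{1}{32998}\right) = - \frac{748}{2511} - \frac{19420}{16499} = - \frac{61104872}{41428989}$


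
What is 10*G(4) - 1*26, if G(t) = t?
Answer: 14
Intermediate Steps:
10*G(4) - 1*26 = 10*4 - 1*26 = 40 - 26 = 14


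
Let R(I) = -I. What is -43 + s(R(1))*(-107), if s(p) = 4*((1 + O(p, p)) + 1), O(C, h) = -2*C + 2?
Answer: -2611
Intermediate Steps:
O(C, h) = 2 - 2*C
s(p) = 16 - 8*p (s(p) = 4*((1 + (2 - 2*p)) + 1) = 4*((3 - 2*p) + 1) = 4*(4 - 2*p) = 16 - 8*p)
-43 + s(R(1))*(-107) = -43 + (16 - (-8))*(-107) = -43 + (16 - 8*(-1))*(-107) = -43 + (16 + 8)*(-107) = -43 + 24*(-107) = -43 - 2568 = -2611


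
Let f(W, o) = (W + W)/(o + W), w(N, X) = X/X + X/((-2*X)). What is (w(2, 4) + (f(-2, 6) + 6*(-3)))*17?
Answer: -629/2 ≈ -314.50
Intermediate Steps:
w(N, X) = ½ (w(N, X) = 1 + X*(-1/(2*X)) = 1 - ½ = ½)
f(W, o) = 2*W/(W + o) (f(W, o) = (2*W)/(W + o) = 2*W/(W + o))
(w(2, 4) + (f(-2, 6) + 6*(-3)))*17 = (½ + (2*(-2)/(-2 + 6) + 6*(-3)))*17 = (½ + (2*(-2)/4 - 18))*17 = (½ + (2*(-2)*(¼) - 18))*17 = (½ + (-1 - 18))*17 = (½ - 19)*17 = -37/2*17 = -629/2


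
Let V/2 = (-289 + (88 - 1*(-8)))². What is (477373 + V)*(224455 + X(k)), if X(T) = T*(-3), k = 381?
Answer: 123239416752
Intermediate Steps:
X(T) = -3*T
V = 74498 (V = 2*(-289 + (88 - 1*(-8)))² = 2*(-289 + (88 + 8))² = 2*(-289 + 96)² = 2*(-193)² = 2*37249 = 74498)
(477373 + V)*(224455 + X(k)) = (477373 + 74498)*(224455 - 3*381) = 551871*(224455 - 1143) = 551871*223312 = 123239416752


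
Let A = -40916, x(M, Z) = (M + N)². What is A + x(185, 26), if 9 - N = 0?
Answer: -3280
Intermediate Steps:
N = 9 (N = 9 - 1*0 = 9 + 0 = 9)
x(M, Z) = (9 + M)² (x(M, Z) = (M + 9)² = (9 + M)²)
A + x(185, 26) = -40916 + (9 + 185)² = -40916 + 194² = -40916 + 37636 = -3280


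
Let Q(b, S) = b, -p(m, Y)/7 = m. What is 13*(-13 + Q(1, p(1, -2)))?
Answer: -156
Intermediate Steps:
p(m, Y) = -7*m
13*(-13 + Q(1, p(1, -2))) = 13*(-13 + 1) = 13*(-12) = -156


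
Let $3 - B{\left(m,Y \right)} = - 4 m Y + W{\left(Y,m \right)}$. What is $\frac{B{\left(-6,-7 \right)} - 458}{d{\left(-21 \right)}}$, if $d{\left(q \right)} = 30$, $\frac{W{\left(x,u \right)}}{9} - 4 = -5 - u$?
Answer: $- \frac{166}{15} \approx -11.067$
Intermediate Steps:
$W{\left(x,u \right)} = -9 - 9 u$ ($W{\left(x,u \right)} = 36 + 9 \left(-5 - u\right) = 36 - \left(45 + 9 u\right) = -9 - 9 u$)
$B{\left(m,Y \right)} = 12 + 9 m + 4 Y m$ ($B{\left(m,Y \right)} = 3 - \left(- 4 m Y - \left(9 + 9 m\right)\right) = 3 - \left(- 4 Y m - \left(9 + 9 m\right)\right) = 3 - \left(-9 - 9 m - 4 Y m\right) = 3 + \left(9 + 9 m + 4 Y m\right) = 12 + 9 m + 4 Y m$)
$\frac{B{\left(-6,-7 \right)} - 458}{d{\left(-21 \right)}} = \frac{\left(12 + 9 \left(-6\right) + 4 \left(-7\right) \left(-6\right)\right) - 458}{30} = \left(\left(12 - 54 + 168\right) - 458\right) \frac{1}{30} = \left(126 - 458\right) \frac{1}{30} = \left(-332\right) \frac{1}{30} = - \frac{166}{15}$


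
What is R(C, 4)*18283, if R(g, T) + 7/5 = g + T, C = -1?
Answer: 146264/5 ≈ 29253.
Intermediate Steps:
R(g, T) = -7/5 + T + g (R(g, T) = -7/5 + (g + T) = -7/5 + (T + g) = -7/5 + T + g)
R(C, 4)*18283 = (-7/5 + 4 - 1)*18283 = (8/5)*18283 = 146264/5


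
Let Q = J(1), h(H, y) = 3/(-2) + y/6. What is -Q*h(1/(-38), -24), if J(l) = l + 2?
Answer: 33/2 ≈ 16.500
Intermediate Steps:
J(l) = 2 + l
h(H, y) = -3/2 + y/6 (h(H, y) = 3*(-½) + y*(⅙) = -3/2 + y/6)
Q = 3 (Q = 2 + 1 = 3)
-Q*h(1/(-38), -24) = -3*(-3/2 + (⅙)*(-24)) = -3*(-3/2 - 4) = -3*(-11)/2 = -1*(-33/2) = 33/2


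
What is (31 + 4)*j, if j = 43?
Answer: 1505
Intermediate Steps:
(31 + 4)*j = (31 + 4)*43 = 35*43 = 1505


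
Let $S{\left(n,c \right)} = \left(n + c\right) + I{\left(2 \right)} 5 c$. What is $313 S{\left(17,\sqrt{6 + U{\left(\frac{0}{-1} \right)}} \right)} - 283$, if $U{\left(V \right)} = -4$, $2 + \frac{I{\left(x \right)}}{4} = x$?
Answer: $5038 + 313 \sqrt{2} \approx 5480.6$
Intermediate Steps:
$I{\left(x \right)} = -8 + 4 x$
$S{\left(n,c \right)} = c + n$ ($S{\left(n,c \right)} = \left(n + c\right) + \left(-8 + 4 \cdot 2\right) 5 c = \left(c + n\right) + \left(-8 + 8\right) 5 c = \left(c + n\right) + 0 \cdot 5 c = \left(c + n\right) + 0 c = \left(c + n\right) + 0 = c + n$)
$313 S{\left(17,\sqrt{6 + U{\left(\frac{0}{-1} \right)}} \right)} - 283 = 313 \left(\sqrt{6 - 4} + 17\right) - 283 = 313 \left(\sqrt{2} + 17\right) - 283 = 313 \left(17 + \sqrt{2}\right) - 283 = \left(5321 + 313 \sqrt{2}\right) - 283 = 5038 + 313 \sqrt{2}$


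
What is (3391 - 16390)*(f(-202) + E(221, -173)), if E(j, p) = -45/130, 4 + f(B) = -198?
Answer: 68387739/26 ≈ 2.6303e+6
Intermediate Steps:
f(B) = -202 (f(B) = -4 - 198 = -202)
E(j, p) = -9/26 (E(j, p) = -45*1/130 = -9/26)
(3391 - 16390)*(f(-202) + E(221, -173)) = (3391 - 16390)*(-202 - 9/26) = -12999*(-5261/26) = 68387739/26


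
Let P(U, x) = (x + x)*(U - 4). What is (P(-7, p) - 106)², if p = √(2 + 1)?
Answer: 12688 + 4664*√3 ≈ 20766.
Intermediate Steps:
p = √3 ≈ 1.7320
P(U, x) = 2*x*(-4 + U) (P(U, x) = (2*x)*(-4 + U) = 2*x*(-4 + U))
(P(-7, p) - 106)² = (2*√3*(-4 - 7) - 106)² = (2*√3*(-11) - 106)² = (-22*√3 - 106)² = (-106 - 22*√3)²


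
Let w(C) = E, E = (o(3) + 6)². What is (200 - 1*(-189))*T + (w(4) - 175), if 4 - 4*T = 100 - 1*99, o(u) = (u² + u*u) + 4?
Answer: 3603/4 ≈ 900.75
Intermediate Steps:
o(u) = 4 + 2*u² (o(u) = (u² + u²) + 4 = 2*u² + 4 = 4 + 2*u²)
E = 784 (E = ((4 + 2*3²) + 6)² = ((4 + 2*9) + 6)² = ((4 + 18) + 6)² = (22 + 6)² = 28² = 784)
w(C) = 784
T = ¾ (T = 1 - (100 - 1*99)/4 = 1 - (100 - 99)/4 = 1 - ¼*1 = 1 - ¼ = ¾ ≈ 0.75000)
(200 - 1*(-189))*T + (w(4) - 175) = (200 - 1*(-189))*(¾) + (784 - 175) = (200 + 189)*(¾) + 609 = 389*(¾) + 609 = 1167/4 + 609 = 3603/4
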